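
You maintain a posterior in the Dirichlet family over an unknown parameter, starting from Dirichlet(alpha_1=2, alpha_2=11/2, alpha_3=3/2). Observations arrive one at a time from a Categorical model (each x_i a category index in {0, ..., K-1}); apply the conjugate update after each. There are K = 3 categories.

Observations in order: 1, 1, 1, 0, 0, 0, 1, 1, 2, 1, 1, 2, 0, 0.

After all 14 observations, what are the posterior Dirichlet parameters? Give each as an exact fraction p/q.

obs 1: x=1 → posterior Dirichlet(2, 13/2, 3/2)
obs 2: x=1 → posterior Dirichlet(2, 15/2, 3/2)
obs 3: x=1 → posterior Dirichlet(2, 17/2, 3/2)
obs 4: x=0 → posterior Dirichlet(3, 17/2, 3/2)
obs 5: x=0 → posterior Dirichlet(4, 17/2, 3/2)
obs 6: x=0 → posterior Dirichlet(5, 17/2, 3/2)
obs 7: x=1 → posterior Dirichlet(5, 19/2, 3/2)
obs 8: x=1 → posterior Dirichlet(5, 21/2, 3/2)
obs 9: x=2 → posterior Dirichlet(5, 21/2, 5/2)
obs 10: x=1 → posterior Dirichlet(5, 23/2, 5/2)
obs 11: x=1 → posterior Dirichlet(5, 25/2, 5/2)
obs 12: x=2 → posterior Dirichlet(5, 25/2, 7/2)
obs 13: x=0 → posterior Dirichlet(6, 25/2, 7/2)
obs 14: x=0 → posterior Dirichlet(7, 25/2, 7/2)

alpha_1=7, alpha_2=25/2, alpha_3=7/2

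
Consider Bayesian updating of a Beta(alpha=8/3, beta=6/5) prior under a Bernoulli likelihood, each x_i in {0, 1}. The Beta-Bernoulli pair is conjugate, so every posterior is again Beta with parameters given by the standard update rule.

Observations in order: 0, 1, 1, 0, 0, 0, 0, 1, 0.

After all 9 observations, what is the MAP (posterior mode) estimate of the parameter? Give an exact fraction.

obs 1: x=0 → posterior Beta(8/3, 11/5)
obs 2: x=1 → posterior Beta(11/3, 11/5)
obs 3: x=1 → posterior Beta(14/3, 11/5)
obs 4: x=0 → posterior Beta(14/3, 16/5)
obs 5: x=0 → posterior Beta(14/3, 21/5)
obs 6: x=0 → posterior Beta(14/3, 26/5)
obs 7: x=0 → posterior Beta(14/3, 31/5)
obs 8: x=1 → posterior Beta(17/3, 31/5)
obs 9: x=0 → posterior Beta(17/3, 36/5)

70/163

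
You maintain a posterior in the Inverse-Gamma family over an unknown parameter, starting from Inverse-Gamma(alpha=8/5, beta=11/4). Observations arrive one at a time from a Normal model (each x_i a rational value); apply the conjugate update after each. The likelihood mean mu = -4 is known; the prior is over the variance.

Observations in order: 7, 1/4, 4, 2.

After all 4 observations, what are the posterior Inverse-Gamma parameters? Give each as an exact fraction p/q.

obs 1: x=7 → posterior Inverse-Gamma(21/10, 253/4)
obs 2: x=1/4 → posterior Inverse-Gamma(13/5, 2313/32)
obs 3: x=4 → posterior Inverse-Gamma(31/10, 3337/32)
obs 4: x=2 → posterior Inverse-Gamma(18/5, 3913/32)

alpha=18/5, beta=3913/32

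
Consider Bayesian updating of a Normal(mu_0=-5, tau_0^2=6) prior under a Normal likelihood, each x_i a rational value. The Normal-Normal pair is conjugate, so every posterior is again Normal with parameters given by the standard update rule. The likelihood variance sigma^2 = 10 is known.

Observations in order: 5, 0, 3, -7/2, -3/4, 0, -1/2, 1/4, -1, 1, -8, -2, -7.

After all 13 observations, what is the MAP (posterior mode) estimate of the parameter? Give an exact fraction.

obs 1: x=5 → posterior Normal(-5/4, 15/4)
obs 2: x=0 → posterior Normal(-10/11, 30/11)
obs 3: x=3 → posterior Normal(-1/14, 15/7)
obs 4: x=-7/2 → posterior Normal(-23/34, 30/17)
obs 5: x=-3/4 → posterior Normal(-11/16, 3/2)
obs 6: x=0 → posterior Normal(-55/92, 30/23)
obs 7: x=-1/2 → posterior Normal(-61/104, 15/13)
obs 8: x=1/4 → posterior Normal(-1/2, 30/29)
obs 9: x=-1 → posterior Normal(-35/64, 15/16)
obs 10: x=1 → posterior Normal(-29/70, 6/7)
obs 11: x=-8 → posterior Normal(-77/76, 15/19)
obs 12: x=-2 → posterior Normal(-89/82, 30/41)
obs 13: x=-7 → posterior Normal(-131/88, 15/22)

-131/88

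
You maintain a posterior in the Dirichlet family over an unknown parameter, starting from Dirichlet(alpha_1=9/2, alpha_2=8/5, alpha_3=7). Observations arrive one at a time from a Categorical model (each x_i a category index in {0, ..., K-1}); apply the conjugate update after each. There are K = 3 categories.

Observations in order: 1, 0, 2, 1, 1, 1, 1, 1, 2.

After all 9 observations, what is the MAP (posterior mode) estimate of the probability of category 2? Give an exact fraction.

obs 1: x=1 → posterior Dirichlet(9/2, 13/5, 7)
obs 2: x=0 → posterior Dirichlet(11/2, 13/5, 7)
obs 3: x=2 → posterior Dirichlet(11/2, 13/5, 8)
obs 4: x=1 → posterior Dirichlet(11/2, 18/5, 8)
obs 5: x=1 → posterior Dirichlet(11/2, 23/5, 8)
obs 6: x=1 → posterior Dirichlet(11/2, 28/5, 8)
obs 7: x=1 → posterior Dirichlet(11/2, 33/5, 8)
obs 8: x=1 → posterior Dirichlet(11/2, 38/5, 8)
obs 9: x=2 → posterior Dirichlet(11/2, 38/5, 9)

80/191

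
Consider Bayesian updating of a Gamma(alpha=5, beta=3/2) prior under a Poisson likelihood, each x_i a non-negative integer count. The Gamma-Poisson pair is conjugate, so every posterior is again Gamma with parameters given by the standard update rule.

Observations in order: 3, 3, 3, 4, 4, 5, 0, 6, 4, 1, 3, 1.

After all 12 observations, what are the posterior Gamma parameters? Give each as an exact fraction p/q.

obs 1: x=3 → posterior Gamma(8, 5/2)
obs 2: x=3 → posterior Gamma(11, 7/2)
obs 3: x=3 → posterior Gamma(14, 9/2)
obs 4: x=4 → posterior Gamma(18, 11/2)
obs 5: x=4 → posterior Gamma(22, 13/2)
obs 6: x=5 → posterior Gamma(27, 15/2)
obs 7: x=0 → posterior Gamma(27, 17/2)
obs 8: x=6 → posterior Gamma(33, 19/2)
obs 9: x=4 → posterior Gamma(37, 21/2)
obs 10: x=1 → posterior Gamma(38, 23/2)
obs 11: x=3 → posterior Gamma(41, 25/2)
obs 12: x=1 → posterior Gamma(42, 27/2)

alpha=42, beta=27/2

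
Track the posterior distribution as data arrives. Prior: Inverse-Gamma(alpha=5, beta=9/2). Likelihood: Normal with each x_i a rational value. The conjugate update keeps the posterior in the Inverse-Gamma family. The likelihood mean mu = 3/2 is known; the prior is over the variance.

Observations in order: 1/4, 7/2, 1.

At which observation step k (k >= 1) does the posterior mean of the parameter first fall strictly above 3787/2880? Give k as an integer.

obs 1: x=1/4 → posterior Inverse-Gamma(11/2, 169/32)
obs 2: x=7/2 → posterior Inverse-Gamma(6, 233/32)
obs 3: x=1 → posterior Inverse-Gamma(13/2, 237/32)

k = 2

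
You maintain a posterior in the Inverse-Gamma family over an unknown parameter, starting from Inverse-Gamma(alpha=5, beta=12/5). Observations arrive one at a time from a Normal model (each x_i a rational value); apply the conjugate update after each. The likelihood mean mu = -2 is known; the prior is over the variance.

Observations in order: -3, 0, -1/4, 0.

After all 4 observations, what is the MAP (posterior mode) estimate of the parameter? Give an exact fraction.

obs 1: x=-3 → posterior Inverse-Gamma(11/2, 29/10)
obs 2: x=0 → posterior Inverse-Gamma(6, 49/10)
obs 3: x=-1/4 → posterior Inverse-Gamma(13/2, 1029/160)
obs 4: x=0 → posterior Inverse-Gamma(7, 1349/160)

1349/1280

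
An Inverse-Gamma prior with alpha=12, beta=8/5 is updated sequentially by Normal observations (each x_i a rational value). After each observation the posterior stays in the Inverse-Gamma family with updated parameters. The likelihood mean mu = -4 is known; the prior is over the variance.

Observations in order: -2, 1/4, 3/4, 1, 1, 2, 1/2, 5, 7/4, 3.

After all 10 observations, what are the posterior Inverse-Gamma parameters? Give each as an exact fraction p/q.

obs 1: x=-2 → posterior Inverse-Gamma(25/2, 18/5)
obs 2: x=1/4 → posterior Inverse-Gamma(13, 2021/160)
obs 3: x=3/4 → posterior Inverse-Gamma(27/2, 1913/80)
obs 4: x=1 → posterior Inverse-Gamma(14, 2913/80)
obs 5: x=1 → posterior Inverse-Gamma(29/2, 3913/80)
obs 6: x=2 → posterior Inverse-Gamma(15, 5353/80)
obs 7: x=1/2 → posterior Inverse-Gamma(31/2, 6163/80)
obs 8: x=5 → posterior Inverse-Gamma(16, 9403/80)
obs 9: x=7/4 → posterior Inverse-Gamma(33/2, 21451/160)
obs 10: x=3 → posterior Inverse-Gamma(17, 25371/160)

alpha=17, beta=25371/160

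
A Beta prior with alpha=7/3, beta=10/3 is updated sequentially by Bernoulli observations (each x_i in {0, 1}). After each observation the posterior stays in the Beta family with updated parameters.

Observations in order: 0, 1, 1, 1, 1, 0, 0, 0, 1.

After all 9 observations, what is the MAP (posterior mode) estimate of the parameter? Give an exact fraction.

1/2

obs 1: x=0 → posterior Beta(7/3, 13/3)
obs 2: x=1 → posterior Beta(10/3, 13/3)
obs 3: x=1 → posterior Beta(13/3, 13/3)
obs 4: x=1 → posterior Beta(16/3, 13/3)
obs 5: x=1 → posterior Beta(19/3, 13/3)
obs 6: x=0 → posterior Beta(19/3, 16/3)
obs 7: x=0 → posterior Beta(19/3, 19/3)
obs 8: x=0 → posterior Beta(19/3, 22/3)
obs 9: x=1 → posterior Beta(22/3, 22/3)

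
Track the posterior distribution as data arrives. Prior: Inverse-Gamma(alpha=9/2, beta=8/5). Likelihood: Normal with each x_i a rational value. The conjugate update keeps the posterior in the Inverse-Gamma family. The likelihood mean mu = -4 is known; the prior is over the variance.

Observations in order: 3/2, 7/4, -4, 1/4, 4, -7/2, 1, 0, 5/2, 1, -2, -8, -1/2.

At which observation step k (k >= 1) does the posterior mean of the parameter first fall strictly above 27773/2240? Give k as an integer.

obs 1: x=3/2 → posterior Inverse-Gamma(5, 669/40)
obs 2: x=7/4 → posterior Inverse-Gamma(11/2, 5321/160)
obs 3: x=-4 → posterior Inverse-Gamma(6, 5321/160)
obs 4: x=1/4 → posterior Inverse-Gamma(13/2, 3383/80)
obs 5: x=4 → posterior Inverse-Gamma(7, 5943/80)
obs 6: x=-7/2 → posterior Inverse-Gamma(15/2, 5953/80)
obs 7: x=1 → posterior Inverse-Gamma(8, 6953/80)
obs 8: x=0 → posterior Inverse-Gamma(17/2, 7593/80)
obs 9: x=5/2 → posterior Inverse-Gamma(9, 9283/80)
obs 10: x=1 → posterior Inverse-Gamma(19/2, 10283/80)
obs 11: x=-2 → posterior Inverse-Gamma(10, 10443/80)
obs 12: x=-8 → posterior Inverse-Gamma(21/2, 11083/80)
obs 13: x=-1/2 → posterior Inverse-Gamma(11, 11573/80)

k = 7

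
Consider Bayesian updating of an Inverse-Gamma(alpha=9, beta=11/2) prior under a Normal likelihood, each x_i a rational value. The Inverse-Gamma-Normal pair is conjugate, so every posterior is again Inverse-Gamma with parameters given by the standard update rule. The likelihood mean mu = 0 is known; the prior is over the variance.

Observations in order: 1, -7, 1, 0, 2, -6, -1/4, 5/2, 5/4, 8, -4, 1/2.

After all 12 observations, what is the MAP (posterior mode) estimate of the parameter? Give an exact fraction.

1521/256

obs 1: x=1 → posterior Inverse-Gamma(19/2, 6)
obs 2: x=-7 → posterior Inverse-Gamma(10, 61/2)
obs 3: x=1 → posterior Inverse-Gamma(21/2, 31)
obs 4: x=0 → posterior Inverse-Gamma(11, 31)
obs 5: x=2 → posterior Inverse-Gamma(23/2, 33)
obs 6: x=-6 → posterior Inverse-Gamma(12, 51)
obs 7: x=-1/4 → posterior Inverse-Gamma(25/2, 1633/32)
obs 8: x=5/2 → posterior Inverse-Gamma(13, 1733/32)
obs 9: x=5/4 → posterior Inverse-Gamma(27/2, 879/16)
obs 10: x=8 → posterior Inverse-Gamma(14, 1391/16)
obs 11: x=-4 → posterior Inverse-Gamma(29/2, 1519/16)
obs 12: x=1/2 → posterior Inverse-Gamma(15, 1521/16)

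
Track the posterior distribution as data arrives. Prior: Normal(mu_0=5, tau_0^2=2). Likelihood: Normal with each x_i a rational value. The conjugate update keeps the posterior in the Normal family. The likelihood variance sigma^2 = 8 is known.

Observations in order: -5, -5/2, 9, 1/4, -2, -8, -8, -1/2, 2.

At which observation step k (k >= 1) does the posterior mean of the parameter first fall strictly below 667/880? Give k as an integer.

k = 7

obs 1: x=-5 → posterior Normal(3, 8/5)
obs 2: x=-5/2 → posterior Normal(25/12, 4/3)
obs 3: x=9 → posterior Normal(43/14, 8/7)
obs 4: x=1/4 → posterior Normal(87/32, 1)
obs 5: x=-2 → posterior Normal(79/36, 8/9)
obs 6: x=-8 → posterior Normal(47/40, 4/5)
obs 7: x=-8 → posterior Normal(15/44, 8/11)
obs 8: x=-1/2 → posterior Normal(13/48, 2/3)
obs 9: x=2 → posterior Normal(21/52, 8/13)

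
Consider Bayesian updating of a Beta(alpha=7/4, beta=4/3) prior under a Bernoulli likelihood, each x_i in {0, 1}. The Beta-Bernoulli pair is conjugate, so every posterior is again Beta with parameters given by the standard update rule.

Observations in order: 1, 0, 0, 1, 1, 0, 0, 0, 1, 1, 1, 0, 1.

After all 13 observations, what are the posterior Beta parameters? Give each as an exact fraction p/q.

alpha=35/4, beta=22/3

obs 1: x=1 → posterior Beta(11/4, 4/3)
obs 2: x=0 → posterior Beta(11/4, 7/3)
obs 3: x=0 → posterior Beta(11/4, 10/3)
obs 4: x=1 → posterior Beta(15/4, 10/3)
obs 5: x=1 → posterior Beta(19/4, 10/3)
obs 6: x=0 → posterior Beta(19/4, 13/3)
obs 7: x=0 → posterior Beta(19/4, 16/3)
obs 8: x=0 → posterior Beta(19/4, 19/3)
obs 9: x=1 → posterior Beta(23/4, 19/3)
obs 10: x=1 → posterior Beta(27/4, 19/3)
obs 11: x=1 → posterior Beta(31/4, 19/3)
obs 12: x=0 → posterior Beta(31/4, 22/3)
obs 13: x=1 → posterior Beta(35/4, 22/3)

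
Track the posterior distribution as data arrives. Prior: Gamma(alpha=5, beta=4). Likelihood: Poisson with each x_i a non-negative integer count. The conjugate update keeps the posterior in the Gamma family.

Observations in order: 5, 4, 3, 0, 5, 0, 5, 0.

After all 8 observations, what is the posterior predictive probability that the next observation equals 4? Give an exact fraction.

obs 1: x=5 → posterior Gamma(10, 5)
obs 2: x=4 → posterior Gamma(14, 6)
obs 3: x=3 → posterior Gamma(17, 7)
obs 4: x=0 → posterior Gamma(17, 8)
obs 5: x=5 → posterior Gamma(22, 9)
obs 6: x=0 → posterior Gamma(22, 10)
obs 7: x=5 → posterior Gamma(27, 11)
obs 8: x=0 → posterior Gamma(27, 12)

3764639976668224272248196028170240/34059943367449284484947168626829637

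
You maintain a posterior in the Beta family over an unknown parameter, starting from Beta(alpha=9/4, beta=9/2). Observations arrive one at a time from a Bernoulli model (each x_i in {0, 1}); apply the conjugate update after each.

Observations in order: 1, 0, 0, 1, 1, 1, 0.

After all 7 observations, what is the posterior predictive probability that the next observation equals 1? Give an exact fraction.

obs 1: x=1 → posterior Beta(13/4, 9/2)
obs 2: x=0 → posterior Beta(13/4, 11/2)
obs 3: x=0 → posterior Beta(13/4, 13/2)
obs 4: x=1 → posterior Beta(17/4, 13/2)
obs 5: x=1 → posterior Beta(21/4, 13/2)
obs 6: x=1 → posterior Beta(25/4, 13/2)
obs 7: x=0 → posterior Beta(25/4, 15/2)

5/11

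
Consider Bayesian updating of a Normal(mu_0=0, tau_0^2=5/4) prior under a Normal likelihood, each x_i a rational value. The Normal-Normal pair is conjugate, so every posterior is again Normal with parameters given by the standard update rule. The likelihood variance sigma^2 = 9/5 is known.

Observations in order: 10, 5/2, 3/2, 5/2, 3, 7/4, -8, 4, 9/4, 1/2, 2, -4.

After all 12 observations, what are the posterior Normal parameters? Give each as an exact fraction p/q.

mu_0=75/56, tau_0^2=15/112

obs 1: x=10 → posterior Normal(250/61, 45/61)
obs 2: x=5/2 → posterior Normal(625/172, 45/86)
obs 3: x=3/2 → posterior Normal(350/111, 15/37)
obs 4: x=5/2 → posterior Normal(825/272, 45/136)
obs 5: x=3 → posterior Normal(975/322, 45/161)
obs 6: x=7/4 → posterior Normal(2125/744, 15/62)
obs 7: x=-8 → posterior Normal(1325/844, 45/211)
obs 8: x=4 → posterior Normal(1725/944, 45/236)
obs 9: x=9/4 → posterior Normal(325/174, 5/29)
obs 10: x=1/2 → posterior Normal(250/143, 45/286)
obs 11: x=2 → posterior Normal(550/311, 45/311)
obs 12: x=-4 → posterior Normal(75/56, 15/112)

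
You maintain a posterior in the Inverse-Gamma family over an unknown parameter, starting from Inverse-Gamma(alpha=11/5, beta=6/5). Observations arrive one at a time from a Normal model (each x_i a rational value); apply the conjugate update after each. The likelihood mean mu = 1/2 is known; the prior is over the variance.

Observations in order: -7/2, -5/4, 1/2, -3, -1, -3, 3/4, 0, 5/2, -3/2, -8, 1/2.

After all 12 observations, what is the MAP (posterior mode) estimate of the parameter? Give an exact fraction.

5151/736

obs 1: x=-7/2 → posterior Inverse-Gamma(27/10, 46/5)
obs 2: x=-5/4 → posterior Inverse-Gamma(16/5, 1717/160)
obs 3: x=1/2 → posterior Inverse-Gamma(37/10, 1717/160)
obs 4: x=-3 → posterior Inverse-Gamma(21/5, 2697/160)
obs 5: x=-1 → posterior Inverse-Gamma(47/10, 2877/160)
obs 6: x=-3 → posterior Inverse-Gamma(26/5, 3857/160)
obs 7: x=3/4 → posterior Inverse-Gamma(57/10, 1931/80)
obs 8: x=0 → posterior Inverse-Gamma(31/5, 1941/80)
obs 9: x=5/2 → posterior Inverse-Gamma(67/10, 2101/80)
obs 10: x=-3/2 → posterior Inverse-Gamma(36/5, 2261/80)
obs 11: x=-8 → posterior Inverse-Gamma(77/10, 5151/80)
obs 12: x=1/2 → posterior Inverse-Gamma(41/5, 5151/80)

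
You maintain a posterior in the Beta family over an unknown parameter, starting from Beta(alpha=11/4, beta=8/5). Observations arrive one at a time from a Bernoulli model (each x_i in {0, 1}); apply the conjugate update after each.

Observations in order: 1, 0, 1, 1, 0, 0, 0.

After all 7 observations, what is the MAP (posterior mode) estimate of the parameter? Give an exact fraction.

95/187

obs 1: x=1 → posterior Beta(15/4, 8/5)
obs 2: x=0 → posterior Beta(15/4, 13/5)
obs 3: x=1 → posterior Beta(19/4, 13/5)
obs 4: x=1 → posterior Beta(23/4, 13/5)
obs 5: x=0 → posterior Beta(23/4, 18/5)
obs 6: x=0 → posterior Beta(23/4, 23/5)
obs 7: x=0 → posterior Beta(23/4, 28/5)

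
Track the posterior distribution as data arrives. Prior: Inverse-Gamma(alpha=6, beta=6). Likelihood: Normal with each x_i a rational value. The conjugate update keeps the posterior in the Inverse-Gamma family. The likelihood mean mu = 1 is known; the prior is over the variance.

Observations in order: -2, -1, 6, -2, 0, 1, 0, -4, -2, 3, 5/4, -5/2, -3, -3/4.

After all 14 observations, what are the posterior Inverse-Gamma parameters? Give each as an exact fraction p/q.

obs 1: x=-2 → posterior Inverse-Gamma(13/2, 21/2)
obs 2: x=-1 → posterior Inverse-Gamma(7, 25/2)
obs 3: x=6 → posterior Inverse-Gamma(15/2, 25)
obs 4: x=-2 → posterior Inverse-Gamma(8, 59/2)
obs 5: x=0 → posterior Inverse-Gamma(17/2, 30)
obs 6: x=1 → posterior Inverse-Gamma(9, 30)
obs 7: x=0 → posterior Inverse-Gamma(19/2, 61/2)
obs 8: x=-4 → posterior Inverse-Gamma(10, 43)
obs 9: x=-2 → posterior Inverse-Gamma(21/2, 95/2)
obs 10: x=3 → posterior Inverse-Gamma(11, 99/2)
obs 11: x=5/4 → posterior Inverse-Gamma(23/2, 1585/32)
obs 12: x=-5/2 → posterior Inverse-Gamma(12, 1781/32)
obs 13: x=-3 → posterior Inverse-Gamma(25/2, 2037/32)
obs 14: x=-3/4 → posterior Inverse-Gamma(13, 1043/16)

alpha=13, beta=1043/16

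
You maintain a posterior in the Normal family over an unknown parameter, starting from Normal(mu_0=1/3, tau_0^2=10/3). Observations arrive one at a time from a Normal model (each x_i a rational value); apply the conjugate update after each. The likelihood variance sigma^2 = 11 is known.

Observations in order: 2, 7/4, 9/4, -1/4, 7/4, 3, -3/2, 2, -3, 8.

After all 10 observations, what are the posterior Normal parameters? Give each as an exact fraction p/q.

mu_0=9/7, tau_0^2=110/133

obs 1: x=2 → posterior Normal(31/43, 110/43)
obs 2: x=7/4 → posterior Normal(97/106, 110/53)
obs 3: x=9/4 → posterior Normal(71/63, 110/63)
obs 4: x=-1/4 → posterior Normal(137/146, 110/73)
obs 5: x=7/4 → posterior Normal(86/83, 110/83)
obs 6: x=3 → posterior Normal(116/93, 110/93)
obs 7: x=-3/2 → posterior Normal(101/103, 110/103)
obs 8: x=2 → posterior Normal(121/113, 110/113)
obs 9: x=-3 → posterior Normal(91/123, 110/123)
obs 10: x=8 → posterior Normal(9/7, 110/133)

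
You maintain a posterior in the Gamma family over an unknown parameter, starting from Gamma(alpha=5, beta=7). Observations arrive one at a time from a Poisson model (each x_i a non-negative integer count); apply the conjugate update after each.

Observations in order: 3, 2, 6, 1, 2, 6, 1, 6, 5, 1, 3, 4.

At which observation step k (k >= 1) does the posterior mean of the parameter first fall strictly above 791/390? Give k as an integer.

k = 8

obs 1: x=3 → posterior Gamma(8, 8)
obs 2: x=2 → posterior Gamma(10, 9)
obs 3: x=6 → posterior Gamma(16, 10)
obs 4: x=1 → posterior Gamma(17, 11)
obs 5: x=2 → posterior Gamma(19, 12)
obs 6: x=6 → posterior Gamma(25, 13)
obs 7: x=1 → posterior Gamma(26, 14)
obs 8: x=6 → posterior Gamma(32, 15)
obs 9: x=5 → posterior Gamma(37, 16)
obs 10: x=1 → posterior Gamma(38, 17)
obs 11: x=3 → posterior Gamma(41, 18)
obs 12: x=4 → posterior Gamma(45, 19)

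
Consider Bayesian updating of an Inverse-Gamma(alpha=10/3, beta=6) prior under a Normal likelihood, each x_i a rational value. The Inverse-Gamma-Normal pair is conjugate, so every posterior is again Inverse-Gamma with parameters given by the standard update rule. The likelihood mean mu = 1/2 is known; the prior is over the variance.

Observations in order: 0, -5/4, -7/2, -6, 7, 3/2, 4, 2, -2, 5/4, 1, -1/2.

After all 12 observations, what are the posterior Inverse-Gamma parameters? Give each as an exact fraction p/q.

obs 1: x=0 → posterior Inverse-Gamma(23/6, 49/8)
obs 2: x=-5/4 → posterior Inverse-Gamma(13/3, 245/32)
obs 3: x=-7/2 → posterior Inverse-Gamma(29/6, 501/32)
obs 4: x=-6 → posterior Inverse-Gamma(16/3, 1177/32)
obs 5: x=7 → posterior Inverse-Gamma(35/6, 1853/32)
obs 6: x=3/2 → posterior Inverse-Gamma(19/3, 1869/32)
obs 7: x=4 → posterior Inverse-Gamma(41/6, 2065/32)
obs 8: x=2 → posterior Inverse-Gamma(22/3, 2101/32)
obs 9: x=-2 → posterior Inverse-Gamma(47/6, 2201/32)
obs 10: x=5/4 → posterior Inverse-Gamma(25/3, 1105/16)
obs 11: x=1 → posterior Inverse-Gamma(53/6, 1107/16)
obs 12: x=-1/2 → posterior Inverse-Gamma(28/3, 1115/16)

alpha=28/3, beta=1115/16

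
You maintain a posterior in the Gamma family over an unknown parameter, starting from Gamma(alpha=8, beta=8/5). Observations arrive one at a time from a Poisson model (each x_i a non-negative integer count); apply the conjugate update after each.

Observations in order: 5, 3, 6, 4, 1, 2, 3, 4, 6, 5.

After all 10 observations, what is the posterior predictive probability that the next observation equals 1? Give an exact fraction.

17872428146745763074521803785944456229086692136460511475581295426529024941411239198720/233531986596828998799172199566520716360870650059740845218613277797210219279668591621121

obs 1: x=5 → posterior Gamma(13, 13/5)
obs 2: x=3 → posterior Gamma(16, 18/5)
obs 3: x=6 → posterior Gamma(22, 23/5)
obs 4: x=4 → posterior Gamma(26, 28/5)
obs 5: x=1 → posterior Gamma(27, 33/5)
obs 6: x=2 → posterior Gamma(29, 38/5)
obs 7: x=3 → posterior Gamma(32, 43/5)
obs 8: x=4 → posterior Gamma(36, 48/5)
obs 9: x=6 → posterior Gamma(42, 53/5)
obs 10: x=5 → posterior Gamma(47, 58/5)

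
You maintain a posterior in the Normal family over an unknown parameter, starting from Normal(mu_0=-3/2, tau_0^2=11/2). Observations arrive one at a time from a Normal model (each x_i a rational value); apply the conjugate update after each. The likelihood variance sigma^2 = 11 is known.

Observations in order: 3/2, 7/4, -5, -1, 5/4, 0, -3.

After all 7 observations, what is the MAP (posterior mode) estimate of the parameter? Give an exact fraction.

-5/6

obs 1: x=3/2 → posterior Normal(-1/2, 11/3)
obs 2: x=7/4 → posterior Normal(1/16, 11/4)
obs 3: x=-5 → posterior Normal(-19/20, 11/5)
obs 4: x=-1 → posterior Normal(-23/24, 11/6)
obs 5: x=5/4 → posterior Normal(-9/14, 11/7)
obs 6: x=0 → posterior Normal(-9/16, 11/8)
obs 7: x=-3 → posterior Normal(-5/6, 11/9)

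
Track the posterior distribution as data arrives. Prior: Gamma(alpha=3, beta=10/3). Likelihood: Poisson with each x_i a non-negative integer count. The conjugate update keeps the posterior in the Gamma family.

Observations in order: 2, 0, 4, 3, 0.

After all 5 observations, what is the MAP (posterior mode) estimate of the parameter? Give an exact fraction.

33/25

obs 1: x=2 → posterior Gamma(5, 13/3)
obs 2: x=0 → posterior Gamma(5, 16/3)
obs 3: x=4 → posterior Gamma(9, 19/3)
obs 4: x=3 → posterior Gamma(12, 22/3)
obs 5: x=0 → posterior Gamma(12, 25/3)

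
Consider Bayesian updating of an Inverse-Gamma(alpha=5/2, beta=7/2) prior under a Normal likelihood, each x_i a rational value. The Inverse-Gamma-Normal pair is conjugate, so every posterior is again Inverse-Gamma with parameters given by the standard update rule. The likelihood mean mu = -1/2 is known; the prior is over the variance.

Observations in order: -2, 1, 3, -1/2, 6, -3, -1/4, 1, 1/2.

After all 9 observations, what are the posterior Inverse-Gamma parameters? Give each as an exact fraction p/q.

obs 1: x=-2 → posterior Inverse-Gamma(3, 37/8)
obs 2: x=1 → posterior Inverse-Gamma(7/2, 23/4)
obs 3: x=3 → posterior Inverse-Gamma(4, 95/8)
obs 4: x=-1/2 → posterior Inverse-Gamma(9/2, 95/8)
obs 5: x=6 → posterior Inverse-Gamma(5, 33)
obs 6: x=-3 → posterior Inverse-Gamma(11/2, 289/8)
obs 7: x=-1/4 → posterior Inverse-Gamma(6, 1157/32)
obs 8: x=1 → posterior Inverse-Gamma(13/2, 1193/32)
obs 9: x=1/2 → posterior Inverse-Gamma(7, 1209/32)

alpha=7, beta=1209/32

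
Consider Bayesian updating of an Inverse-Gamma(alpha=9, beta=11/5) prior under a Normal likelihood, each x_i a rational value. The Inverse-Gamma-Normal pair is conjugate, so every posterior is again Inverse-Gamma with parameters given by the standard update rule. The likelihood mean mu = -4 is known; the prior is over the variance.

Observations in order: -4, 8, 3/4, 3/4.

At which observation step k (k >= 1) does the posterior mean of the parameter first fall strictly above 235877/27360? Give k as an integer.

k = 3

obs 1: x=-4 → posterior Inverse-Gamma(19/2, 11/5)
obs 2: x=8 → posterior Inverse-Gamma(10, 371/5)
obs 3: x=3/4 → posterior Inverse-Gamma(21/2, 13677/160)
obs 4: x=3/4 → posterior Inverse-Gamma(11, 7741/80)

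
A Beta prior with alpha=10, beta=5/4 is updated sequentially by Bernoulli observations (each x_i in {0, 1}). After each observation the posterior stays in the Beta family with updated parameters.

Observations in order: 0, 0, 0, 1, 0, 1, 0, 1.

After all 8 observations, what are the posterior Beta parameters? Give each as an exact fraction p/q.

alpha=13, beta=25/4

obs 1: x=0 → posterior Beta(10, 9/4)
obs 2: x=0 → posterior Beta(10, 13/4)
obs 3: x=0 → posterior Beta(10, 17/4)
obs 4: x=1 → posterior Beta(11, 17/4)
obs 5: x=0 → posterior Beta(11, 21/4)
obs 6: x=1 → posterior Beta(12, 21/4)
obs 7: x=0 → posterior Beta(12, 25/4)
obs 8: x=1 → posterior Beta(13, 25/4)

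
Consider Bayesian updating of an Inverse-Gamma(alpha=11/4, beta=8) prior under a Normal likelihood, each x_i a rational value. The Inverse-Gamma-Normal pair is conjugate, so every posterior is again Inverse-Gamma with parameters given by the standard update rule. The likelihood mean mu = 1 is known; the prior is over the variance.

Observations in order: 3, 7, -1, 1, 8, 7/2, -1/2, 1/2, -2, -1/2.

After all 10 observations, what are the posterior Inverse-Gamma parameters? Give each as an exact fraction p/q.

alpha=31/4, beta=129/2

obs 1: x=3 → posterior Inverse-Gamma(13/4, 10)
obs 2: x=7 → posterior Inverse-Gamma(15/4, 28)
obs 3: x=-1 → posterior Inverse-Gamma(17/4, 30)
obs 4: x=1 → posterior Inverse-Gamma(19/4, 30)
obs 5: x=8 → posterior Inverse-Gamma(21/4, 109/2)
obs 6: x=7/2 → posterior Inverse-Gamma(23/4, 461/8)
obs 7: x=-1/2 → posterior Inverse-Gamma(25/4, 235/4)
obs 8: x=1/2 → posterior Inverse-Gamma(27/4, 471/8)
obs 9: x=-2 → posterior Inverse-Gamma(29/4, 507/8)
obs 10: x=-1/2 → posterior Inverse-Gamma(31/4, 129/2)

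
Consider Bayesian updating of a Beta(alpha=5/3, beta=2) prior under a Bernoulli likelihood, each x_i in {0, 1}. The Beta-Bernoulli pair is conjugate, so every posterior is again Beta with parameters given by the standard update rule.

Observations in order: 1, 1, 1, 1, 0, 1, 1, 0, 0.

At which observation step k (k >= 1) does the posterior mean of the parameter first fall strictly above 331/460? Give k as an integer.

k = 4

obs 1: x=1 → posterior Beta(8/3, 2)
obs 2: x=1 → posterior Beta(11/3, 2)
obs 3: x=1 → posterior Beta(14/3, 2)
obs 4: x=1 → posterior Beta(17/3, 2)
obs 5: x=0 → posterior Beta(17/3, 3)
obs 6: x=1 → posterior Beta(20/3, 3)
obs 7: x=1 → posterior Beta(23/3, 3)
obs 8: x=0 → posterior Beta(23/3, 4)
obs 9: x=0 → posterior Beta(23/3, 5)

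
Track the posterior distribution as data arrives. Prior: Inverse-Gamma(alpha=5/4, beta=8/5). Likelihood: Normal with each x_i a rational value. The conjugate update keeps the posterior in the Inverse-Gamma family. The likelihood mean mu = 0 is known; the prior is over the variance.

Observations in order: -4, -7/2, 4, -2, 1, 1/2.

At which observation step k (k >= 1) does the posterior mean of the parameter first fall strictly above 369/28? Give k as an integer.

k = 3

obs 1: x=-4 → posterior Inverse-Gamma(7/4, 48/5)
obs 2: x=-7/2 → posterior Inverse-Gamma(9/4, 629/40)
obs 3: x=4 → posterior Inverse-Gamma(11/4, 949/40)
obs 4: x=-2 → posterior Inverse-Gamma(13/4, 1029/40)
obs 5: x=1 → posterior Inverse-Gamma(15/4, 1049/40)
obs 6: x=1/2 → posterior Inverse-Gamma(17/4, 527/20)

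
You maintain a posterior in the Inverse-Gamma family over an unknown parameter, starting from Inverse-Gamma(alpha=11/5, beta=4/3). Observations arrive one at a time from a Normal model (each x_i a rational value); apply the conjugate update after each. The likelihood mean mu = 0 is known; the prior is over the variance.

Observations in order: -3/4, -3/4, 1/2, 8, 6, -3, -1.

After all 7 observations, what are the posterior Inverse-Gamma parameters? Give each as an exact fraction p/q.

obs 1: x=-3/4 → posterior Inverse-Gamma(27/10, 155/96)
obs 2: x=-3/4 → posterior Inverse-Gamma(16/5, 91/48)
obs 3: x=1/2 → posterior Inverse-Gamma(37/10, 97/48)
obs 4: x=8 → posterior Inverse-Gamma(21/5, 1633/48)
obs 5: x=6 → posterior Inverse-Gamma(47/10, 2497/48)
obs 6: x=-3 → posterior Inverse-Gamma(26/5, 2713/48)
obs 7: x=-1 → posterior Inverse-Gamma(57/10, 2737/48)

alpha=57/10, beta=2737/48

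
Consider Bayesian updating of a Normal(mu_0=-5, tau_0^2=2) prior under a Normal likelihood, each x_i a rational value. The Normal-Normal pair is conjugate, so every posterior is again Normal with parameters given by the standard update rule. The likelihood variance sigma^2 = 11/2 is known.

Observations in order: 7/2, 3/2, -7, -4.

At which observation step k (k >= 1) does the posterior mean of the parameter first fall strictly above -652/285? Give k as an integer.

obs 1: x=7/2 → posterior Normal(-41/15, 22/15)
obs 2: x=3/2 → posterior Normal(-35/19, 22/19)
obs 3: x=-7 → posterior Normal(-63/23, 22/23)
obs 4: x=-4 → posterior Normal(-79/27, 22/27)

k = 2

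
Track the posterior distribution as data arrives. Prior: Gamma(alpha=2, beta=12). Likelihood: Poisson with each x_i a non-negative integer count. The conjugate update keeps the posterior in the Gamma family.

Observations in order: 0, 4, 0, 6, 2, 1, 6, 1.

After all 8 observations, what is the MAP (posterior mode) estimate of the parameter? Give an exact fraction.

21/20

obs 1: x=0 → posterior Gamma(2, 13)
obs 2: x=4 → posterior Gamma(6, 14)
obs 3: x=0 → posterior Gamma(6, 15)
obs 4: x=6 → posterior Gamma(12, 16)
obs 5: x=2 → posterior Gamma(14, 17)
obs 6: x=1 → posterior Gamma(15, 18)
obs 7: x=6 → posterior Gamma(21, 19)
obs 8: x=1 → posterior Gamma(22, 20)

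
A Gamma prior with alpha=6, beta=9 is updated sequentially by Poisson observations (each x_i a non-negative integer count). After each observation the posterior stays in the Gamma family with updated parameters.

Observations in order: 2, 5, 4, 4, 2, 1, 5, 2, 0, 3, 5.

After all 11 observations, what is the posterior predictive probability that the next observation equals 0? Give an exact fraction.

obs 1: x=2 → posterior Gamma(8, 10)
obs 2: x=5 → posterior Gamma(13, 11)
obs 3: x=4 → posterior Gamma(17, 12)
obs 4: x=4 → posterior Gamma(21, 13)
obs 5: x=2 → posterior Gamma(23, 14)
obs 6: x=1 → posterior Gamma(24, 15)
obs 7: x=5 → posterior Gamma(29, 16)
obs 8: x=2 → posterior Gamma(31, 17)
obs 9: x=0 → posterior Gamma(31, 18)
obs 10: x=3 → posterior Gamma(34, 19)
obs 11: x=5 → posterior Gamma(39, 20)

549755813888000000000000000000000000000000000000000/3685975927806112219127687339549342762856035687969181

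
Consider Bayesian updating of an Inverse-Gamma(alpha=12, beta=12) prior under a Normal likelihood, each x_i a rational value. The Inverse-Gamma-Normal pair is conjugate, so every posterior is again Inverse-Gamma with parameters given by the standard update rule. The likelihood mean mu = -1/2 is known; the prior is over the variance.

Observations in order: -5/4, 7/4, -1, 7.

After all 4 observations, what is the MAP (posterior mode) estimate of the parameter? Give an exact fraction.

689/240

obs 1: x=-5/4 → posterior Inverse-Gamma(25/2, 393/32)
obs 2: x=7/4 → posterior Inverse-Gamma(13, 237/16)
obs 3: x=-1 → posterior Inverse-Gamma(27/2, 239/16)
obs 4: x=7 → posterior Inverse-Gamma(14, 689/16)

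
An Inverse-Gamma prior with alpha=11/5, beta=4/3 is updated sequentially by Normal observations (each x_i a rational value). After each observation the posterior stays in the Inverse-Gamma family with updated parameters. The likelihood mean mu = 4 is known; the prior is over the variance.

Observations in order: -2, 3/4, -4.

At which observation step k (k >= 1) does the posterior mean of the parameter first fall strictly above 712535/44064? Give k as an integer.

k = 3

obs 1: x=-2 → posterior Inverse-Gamma(27/10, 58/3)
obs 2: x=3/4 → posterior Inverse-Gamma(16/5, 2363/96)
obs 3: x=-4 → posterior Inverse-Gamma(37/10, 5435/96)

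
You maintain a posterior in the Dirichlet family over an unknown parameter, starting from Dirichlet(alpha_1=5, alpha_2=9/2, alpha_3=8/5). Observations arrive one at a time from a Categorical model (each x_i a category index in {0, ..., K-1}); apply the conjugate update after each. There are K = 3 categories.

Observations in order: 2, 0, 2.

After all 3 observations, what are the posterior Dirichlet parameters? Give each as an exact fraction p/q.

obs 1: x=2 → posterior Dirichlet(5, 9/2, 13/5)
obs 2: x=0 → posterior Dirichlet(6, 9/2, 13/5)
obs 3: x=2 → posterior Dirichlet(6, 9/2, 18/5)

alpha_1=6, alpha_2=9/2, alpha_3=18/5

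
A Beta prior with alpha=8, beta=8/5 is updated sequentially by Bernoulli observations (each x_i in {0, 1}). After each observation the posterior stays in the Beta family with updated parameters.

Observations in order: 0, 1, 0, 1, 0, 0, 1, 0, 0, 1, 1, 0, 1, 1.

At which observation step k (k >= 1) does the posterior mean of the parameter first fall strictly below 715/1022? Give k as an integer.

obs 1: x=0 → posterior Beta(8, 13/5)
obs 2: x=1 → posterior Beta(9, 13/5)
obs 3: x=0 → posterior Beta(9, 18/5)
obs 4: x=1 → posterior Beta(10, 18/5)
obs 5: x=0 → posterior Beta(10, 23/5)
obs 6: x=0 → posterior Beta(10, 28/5)
obs 7: x=1 → posterior Beta(11, 28/5)
obs 8: x=0 → posterior Beta(11, 33/5)
obs 9: x=0 → posterior Beta(11, 38/5)
obs 10: x=1 → posterior Beta(12, 38/5)
obs 11: x=1 → posterior Beta(13, 38/5)
obs 12: x=0 → posterior Beta(13, 43/5)
obs 13: x=1 → posterior Beta(14, 43/5)
obs 14: x=1 → posterior Beta(15, 43/5)

k = 5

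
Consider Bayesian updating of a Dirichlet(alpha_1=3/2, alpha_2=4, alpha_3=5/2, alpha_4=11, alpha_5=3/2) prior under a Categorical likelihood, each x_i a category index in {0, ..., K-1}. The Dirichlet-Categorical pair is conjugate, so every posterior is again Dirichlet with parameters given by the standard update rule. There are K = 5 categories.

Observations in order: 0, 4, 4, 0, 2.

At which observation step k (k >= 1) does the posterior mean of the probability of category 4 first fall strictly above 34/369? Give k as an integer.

k = 2

obs 1: x=0 → posterior Dirichlet(5/2, 4, 5/2, 11, 3/2)
obs 2: x=4 → posterior Dirichlet(5/2, 4, 5/2, 11, 5/2)
obs 3: x=4 → posterior Dirichlet(5/2, 4, 5/2, 11, 7/2)
obs 4: x=0 → posterior Dirichlet(7/2, 4, 5/2, 11, 7/2)
obs 5: x=2 → posterior Dirichlet(7/2, 4, 7/2, 11, 7/2)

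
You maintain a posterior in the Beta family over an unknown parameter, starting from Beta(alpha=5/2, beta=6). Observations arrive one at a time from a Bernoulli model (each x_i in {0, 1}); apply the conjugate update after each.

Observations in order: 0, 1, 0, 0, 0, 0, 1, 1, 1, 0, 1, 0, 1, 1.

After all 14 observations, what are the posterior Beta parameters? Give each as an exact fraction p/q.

obs 1: x=0 → posterior Beta(5/2, 7)
obs 2: x=1 → posterior Beta(7/2, 7)
obs 3: x=0 → posterior Beta(7/2, 8)
obs 4: x=0 → posterior Beta(7/2, 9)
obs 5: x=0 → posterior Beta(7/2, 10)
obs 6: x=0 → posterior Beta(7/2, 11)
obs 7: x=1 → posterior Beta(9/2, 11)
obs 8: x=1 → posterior Beta(11/2, 11)
obs 9: x=1 → posterior Beta(13/2, 11)
obs 10: x=0 → posterior Beta(13/2, 12)
obs 11: x=1 → posterior Beta(15/2, 12)
obs 12: x=0 → posterior Beta(15/2, 13)
obs 13: x=1 → posterior Beta(17/2, 13)
obs 14: x=1 → posterior Beta(19/2, 13)

alpha=19/2, beta=13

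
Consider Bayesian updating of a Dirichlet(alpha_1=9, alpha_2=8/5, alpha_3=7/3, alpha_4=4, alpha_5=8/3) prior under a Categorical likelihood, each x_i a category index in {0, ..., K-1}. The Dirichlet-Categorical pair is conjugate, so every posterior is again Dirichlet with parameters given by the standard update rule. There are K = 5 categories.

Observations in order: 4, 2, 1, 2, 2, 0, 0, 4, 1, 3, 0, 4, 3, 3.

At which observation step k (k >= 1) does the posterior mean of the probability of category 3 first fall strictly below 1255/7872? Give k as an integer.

obs 1: x=4 → posterior Dirichlet(9, 8/5, 7/3, 4, 11/3)
obs 2: x=2 → posterior Dirichlet(9, 8/5, 10/3, 4, 11/3)
obs 3: x=1 → posterior Dirichlet(9, 13/5, 10/3, 4, 11/3)
obs 4: x=2 → posterior Dirichlet(9, 13/5, 13/3, 4, 11/3)
obs 5: x=2 → posterior Dirichlet(9, 13/5, 16/3, 4, 11/3)
obs 6: x=0 → posterior Dirichlet(10, 13/5, 16/3, 4, 11/3)
obs 7: x=0 → posterior Dirichlet(11, 13/5, 16/3, 4, 11/3)
obs 8: x=4 → posterior Dirichlet(11, 13/5, 16/3, 4, 14/3)
obs 9: x=1 → posterior Dirichlet(11, 18/5, 16/3, 4, 14/3)
obs 10: x=3 → posterior Dirichlet(11, 18/5, 16/3, 5, 14/3)
obs 11: x=0 → posterior Dirichlet(12, 18/5, 16/3, 5, 14/3)
obs 12: x=4 → posterior Dirichlet(12, 18/5, 16/3, 5, 17/3)
obs 13: x=3 → posterior Dirichlet(12, 18/5, 16/3, 6, 17/3)
obs 14: x=3 → posterior Dirichlet(12, 18/5, 16/3, 7, 17/3)

k = 6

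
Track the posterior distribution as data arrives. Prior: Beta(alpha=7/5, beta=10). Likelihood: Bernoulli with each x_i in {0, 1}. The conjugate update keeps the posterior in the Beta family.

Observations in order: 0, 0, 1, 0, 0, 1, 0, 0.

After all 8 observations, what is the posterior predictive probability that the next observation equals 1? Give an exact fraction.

17/97

obs 1: x=0 → posterior Beta(7/5, 11)
obs 2: x=0 → posterior Beta(7/5, 12)
obs 3: x=1 → posterior Beta(12/5, 12)
obs 4: x=0 → posterior Beta(12/5, 13)
obs 5: x=0 → posterior Beta(12/5, 14)
obs 6: x=1 → posterior Beta(17/5, 14)
obs 7: x=0 → posterior Beta(17/5, 15)
obs 8: x=0 → posterior Beta(17/5, 16)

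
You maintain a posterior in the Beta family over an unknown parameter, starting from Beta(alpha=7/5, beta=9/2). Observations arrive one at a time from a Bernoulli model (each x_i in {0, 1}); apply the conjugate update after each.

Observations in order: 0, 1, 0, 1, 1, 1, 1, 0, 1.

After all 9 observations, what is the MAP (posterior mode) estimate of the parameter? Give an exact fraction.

64/129

obs 1: x=0 → posterior Beta(7/5, 11/2)
obs 2: x=1 → posterior Beta(12/5, 11/2)
obs 3: x=0 → posterior Beta(12/5, 13/2)
obs 4: x=1 → posterior Beta(17/5, 13/2)
obs 5: x=1 → posterior Beta(22/5, 13/2)
obs 6: x=1 → posterior Beta(27/5, 13/2)
obs 7: x=1 → posterior Beta(32/5, 13/2)
obs 8: x=0 → posterior Beta(32/5, 15/2)
obs 9: x=1 → posterior Beta(37/5, 15/2)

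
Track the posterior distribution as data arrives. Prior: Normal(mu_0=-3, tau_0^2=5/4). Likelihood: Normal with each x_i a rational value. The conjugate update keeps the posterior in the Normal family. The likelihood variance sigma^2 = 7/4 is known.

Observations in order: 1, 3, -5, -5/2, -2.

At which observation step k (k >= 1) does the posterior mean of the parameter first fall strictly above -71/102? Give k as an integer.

obs 1: x=1 → posterior Normal(-4/3, 35/48)
obs 2: x=3 → posterior Normal(-1/17, 35/68)
obs 3: x=-5 → posterior Normal(-13/11, 35/88)
obs 4: x=-5/2 → posterior Normal(-77/54, 35/108)
obs 5: x=-2 → posterior Normal(-97/64, 35/128)

k = 2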